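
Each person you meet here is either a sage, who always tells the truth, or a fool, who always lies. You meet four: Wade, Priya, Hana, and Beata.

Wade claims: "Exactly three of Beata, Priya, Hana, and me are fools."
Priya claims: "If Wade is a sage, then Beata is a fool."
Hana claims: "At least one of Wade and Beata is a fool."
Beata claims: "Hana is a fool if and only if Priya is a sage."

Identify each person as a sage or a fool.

Consider Wade. Suppose Wade is a sage.
Then no assignment of the remaining roles makes every statement match its speaker's type — contradiction.
So Wade is a fool.
With that fixed, Priya's statement is true, so Priya is a sage.
With that fixed, Hana's statement is true, so Hana is a sage.
With that fixed, Beata's statement is false, so Beata is a fool.

Wade: fool, Priya: sage, Hana: sage, Beata: fool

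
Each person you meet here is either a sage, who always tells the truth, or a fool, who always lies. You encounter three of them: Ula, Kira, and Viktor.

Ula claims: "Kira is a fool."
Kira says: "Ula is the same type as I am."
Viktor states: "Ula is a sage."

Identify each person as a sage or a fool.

Consider Ula. Suppose Ula is a fool.
Then whichever role Kira has, Kira's statement has the wrong truth value — contradiction.
So Ula is a sage.
With that fixed, Viktor's statement is true, so Viktor is a sage.
Consider Kira. Suppose Kira is a sage.
Then Ula's statement comes out false, contradicting Ula being a sage.
So Kira is a fool.

Ula: sage, Kira: fool, Viktor: sage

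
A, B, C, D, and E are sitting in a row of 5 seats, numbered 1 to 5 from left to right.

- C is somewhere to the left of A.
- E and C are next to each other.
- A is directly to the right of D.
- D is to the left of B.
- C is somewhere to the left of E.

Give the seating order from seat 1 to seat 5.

C, E, D, A, B

From clue 1: A is in {2,3,4,5}.
From clues 1–2: A is in {3,4,5}.
From clues 1–3: A is in {4,5}.
From clues 1–4: D → seat 3, A → seat 4, B → seat 5.
From clues 1–5: C → seat 1, E → seat 2.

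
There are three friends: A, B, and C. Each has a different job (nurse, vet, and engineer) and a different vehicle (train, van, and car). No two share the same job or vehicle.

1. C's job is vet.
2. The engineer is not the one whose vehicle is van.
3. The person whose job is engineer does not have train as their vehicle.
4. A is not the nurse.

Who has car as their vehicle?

With clues 1–3, C is impossible for the one with vehicle car.
With clues 1–4, B is impossible for the one with vehicle car.
That leaves A.

A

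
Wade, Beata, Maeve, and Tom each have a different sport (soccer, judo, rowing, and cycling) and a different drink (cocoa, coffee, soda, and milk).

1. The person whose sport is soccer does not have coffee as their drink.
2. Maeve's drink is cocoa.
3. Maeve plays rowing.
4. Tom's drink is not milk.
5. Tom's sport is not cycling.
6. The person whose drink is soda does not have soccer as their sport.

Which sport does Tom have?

judo

With clues 1–3, rowing is impossible for Tom's sport.
With clues 1–5, cycling is impossible for Tom's sport.
With clues 1–6, soccer is impossible for Tom's sport.
That leaves judo.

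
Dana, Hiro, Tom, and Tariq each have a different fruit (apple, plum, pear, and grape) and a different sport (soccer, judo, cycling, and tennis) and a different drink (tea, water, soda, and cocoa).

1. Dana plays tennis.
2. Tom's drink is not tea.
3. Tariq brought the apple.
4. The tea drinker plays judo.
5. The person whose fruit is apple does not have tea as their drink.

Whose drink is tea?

Hiro

With clues 1–2, Tom is impossible for the one with drink tea.
With clues 1–4, Dana is impossible for the one with drink tea.
With clues 1–5, Tariq is impossible for the one with drink tea.
That leaves Hiro.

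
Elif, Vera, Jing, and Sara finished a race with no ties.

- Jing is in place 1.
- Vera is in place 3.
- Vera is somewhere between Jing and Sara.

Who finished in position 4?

Sara

With clue 1, Jing is ruled out for place 4.
With clues 1–2, Vera is ruled out for place 4.
With clues 1–3, Elif is ruled out for place 4.
So place 4 is Sara.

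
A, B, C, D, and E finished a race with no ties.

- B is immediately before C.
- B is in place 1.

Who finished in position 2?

With clues 1–2, A, B, D, and E are ruled out for place 2.
So place 2 is C.

C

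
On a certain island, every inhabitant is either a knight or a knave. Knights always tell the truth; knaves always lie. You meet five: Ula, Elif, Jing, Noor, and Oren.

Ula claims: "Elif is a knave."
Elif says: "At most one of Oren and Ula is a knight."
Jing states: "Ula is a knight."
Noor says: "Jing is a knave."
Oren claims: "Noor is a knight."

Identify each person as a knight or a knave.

Ula: knave, Elif: knight, Jing: knave, Noor: knight, Oren: knight

Consider Ula. Suppose Ula is a knight.
Then no assignment of the remaining roles makes every statement match its speaker's type — contradiction.
So Ula is a knave.
With that fixed, Elif's statement is true, so Elif is a knight.
With that fixed, Jing's statement is false, so Jing is a knave.
With that fixed, Noor's statement is true, so Noor is a knight.
With that fixed, Oren's statement is true, so Oren is a knight.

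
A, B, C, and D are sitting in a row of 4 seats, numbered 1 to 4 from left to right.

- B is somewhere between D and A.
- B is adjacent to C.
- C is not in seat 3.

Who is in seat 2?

C

With clues 1–2, A and D are ruled out for seat 2.
With clues 1–3, B is ruled out for seat 2.
So seat 2 is C.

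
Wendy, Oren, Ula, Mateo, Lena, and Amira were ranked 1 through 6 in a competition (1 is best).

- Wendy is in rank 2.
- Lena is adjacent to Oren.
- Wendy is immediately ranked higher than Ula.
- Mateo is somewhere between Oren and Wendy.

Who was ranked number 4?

With clue 1, Wendy is ruled out for rank 4.
With clues 1–3, Ula is ruled out for rank 4.
With clues 1–4, Amira, Lena, and Oren are ruled out for rank 4.
So rank 4 is Mateo.

Mateo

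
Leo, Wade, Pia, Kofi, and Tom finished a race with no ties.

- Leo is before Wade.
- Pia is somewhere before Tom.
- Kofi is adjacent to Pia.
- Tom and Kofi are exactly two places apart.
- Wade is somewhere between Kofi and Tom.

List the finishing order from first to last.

Leo, Pia, Kofi, Wade, Tom

From clue 1: Leo is in {1,2,3,4}.
From clues 1–3: Leo is in {1,3,4}.
From clues 1–5: Leo → place 1, Pia → place 2, Kofi → place 3, Wade → place 4, Tom → place 5.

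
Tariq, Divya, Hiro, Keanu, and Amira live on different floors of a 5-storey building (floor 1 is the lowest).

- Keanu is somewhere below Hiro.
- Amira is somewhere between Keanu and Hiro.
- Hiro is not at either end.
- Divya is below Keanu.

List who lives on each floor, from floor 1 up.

Divya, Keanu, Amira, Hiro, Tariq

From clue 1: Hiro is in {2,3,4,5}.
From clues 1–2: Hiro is in {3,4,5}.
From clues 1–3: Hiro is in {3,4}.
From clues 1–4: Divya → floor 1, Keanu → floor 2, Amira → floor 3, Hiro → floor 4, Tariq → floor 5.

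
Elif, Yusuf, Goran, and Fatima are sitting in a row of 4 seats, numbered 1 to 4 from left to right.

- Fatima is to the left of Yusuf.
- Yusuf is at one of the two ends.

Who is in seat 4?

Yusuf

With clue 1, Fatima is ruled out for seat 4.
With clues 1–2, Elif and Goran are ruled out for seat 4.
So seat 4 is Yusuf.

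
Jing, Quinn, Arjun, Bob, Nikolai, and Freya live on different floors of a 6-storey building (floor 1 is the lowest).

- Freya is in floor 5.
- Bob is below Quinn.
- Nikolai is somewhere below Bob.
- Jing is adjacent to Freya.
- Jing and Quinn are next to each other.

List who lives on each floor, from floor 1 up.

From clue 1: Freya → floor 5.
From clues 1–2: Quinn is in {2,3,4,6}.
From clues 1–3: Quinn is in {3,4,6}.
From clues 1–4: Jing is in {4,6}.
From clues 1–5: Nikolai → floor 1, Bob → floor 2, Quinn → floor 3, Jing → floor 4, Arjun → floor 6.

Nikolai, Bob, Quinn, Jing, Freya, Arjun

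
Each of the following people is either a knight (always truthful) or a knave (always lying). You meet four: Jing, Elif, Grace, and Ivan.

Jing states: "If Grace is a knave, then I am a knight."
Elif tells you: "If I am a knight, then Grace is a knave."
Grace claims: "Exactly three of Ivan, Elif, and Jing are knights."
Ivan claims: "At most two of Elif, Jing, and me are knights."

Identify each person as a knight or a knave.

Jing: knave, Elif: knight, Grace: knave, Ivan: knight

Consider Jing. Suppose Jing is a knight.
Then no assignment of the remaining roles makes every statement match its speaker's type — contradiction.
So Jing is a knave.
With that fixed, Grace's statement is false, so Grace is a knave.
With that fixed, Ivan's statement is true, so Ivan is a knight.
With that fixed, Elif's statement is true, so Elif is a knight.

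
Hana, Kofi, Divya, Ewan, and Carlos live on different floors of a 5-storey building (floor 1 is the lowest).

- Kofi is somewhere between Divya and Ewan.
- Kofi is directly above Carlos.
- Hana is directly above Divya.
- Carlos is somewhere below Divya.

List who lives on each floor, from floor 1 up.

Ewan, Carlos, Kofi, Divya, Hana

From clue 1: Kofi is in {2,3,4}.
From clues 1–2: Kofi is in {3,4}.
From clues 1–3: Hana is in {2,5}.
From clues 1–4: Ewan → floor 1, Carlos → floor 2, Kofi → floor 3, Divya → floor 4, Hana → floor 5.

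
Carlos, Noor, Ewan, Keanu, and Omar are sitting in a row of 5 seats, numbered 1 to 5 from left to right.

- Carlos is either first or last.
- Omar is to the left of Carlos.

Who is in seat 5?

Carlos

With clues 1–2, Ewan, Keanu, Noor, and Omar are ruled out for seat 5.
So seat 5 is Carlos.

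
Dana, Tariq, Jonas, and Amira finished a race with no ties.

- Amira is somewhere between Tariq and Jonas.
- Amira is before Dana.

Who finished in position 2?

With clues 1–2, Dana, Jonas, and Tariq are ruled out for place 2.
So place 2 is Amira.

Amira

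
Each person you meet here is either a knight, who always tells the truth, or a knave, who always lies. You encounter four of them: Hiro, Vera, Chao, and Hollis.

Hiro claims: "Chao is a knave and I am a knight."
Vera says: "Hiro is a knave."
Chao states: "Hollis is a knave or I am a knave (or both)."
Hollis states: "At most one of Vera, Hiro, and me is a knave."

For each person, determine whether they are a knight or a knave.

Hiro: knave, Vera: knight, Chao: knight, Hollis: knave

Consider Hiro. Suppose Hiro is a knight.
Then no assignment of the remaining roles makes every statement match its speaker's type — contradiction.
So Hiro is a knave.
With that fixed, Vera's statement is true, so Vera is a knight.
Consider Chao. Suppose Chao is a knave.
Then Chao's own statement would have to be false, but it can't be — contradiction.
So Chao is a knight.
Consider Hollis. Suppose Hollis is a knight.
Then Chao's statement comes out false, contradicting Chao being a knight.
So Hollis is a knave.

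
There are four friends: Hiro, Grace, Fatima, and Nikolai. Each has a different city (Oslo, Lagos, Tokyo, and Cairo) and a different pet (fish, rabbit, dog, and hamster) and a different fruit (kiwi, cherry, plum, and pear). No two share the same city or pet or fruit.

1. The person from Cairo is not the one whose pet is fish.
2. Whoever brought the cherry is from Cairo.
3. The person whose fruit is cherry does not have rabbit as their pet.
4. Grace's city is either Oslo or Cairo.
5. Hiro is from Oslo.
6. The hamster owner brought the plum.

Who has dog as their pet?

With clues 1–6, Fatima, Hiro, and Nikolai are impossible for the one with pet dog.
That leaves Grace.

Grace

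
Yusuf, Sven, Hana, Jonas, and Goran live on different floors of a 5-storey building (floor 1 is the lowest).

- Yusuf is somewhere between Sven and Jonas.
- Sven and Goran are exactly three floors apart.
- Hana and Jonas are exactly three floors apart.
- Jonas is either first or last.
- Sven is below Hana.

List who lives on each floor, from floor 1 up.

Sven, Hana, Yusuf, Goran, Jonas

From clue 1: Yusuf is in {2,3,4}.
From clues 1–3: Yusuf → floor 3.
From clues 1–4: Sven is in {1,5}.
From clues 1–5: Sven → floor 1, Hana → floor 2, Goran → floor 4, Jonas → floor 5.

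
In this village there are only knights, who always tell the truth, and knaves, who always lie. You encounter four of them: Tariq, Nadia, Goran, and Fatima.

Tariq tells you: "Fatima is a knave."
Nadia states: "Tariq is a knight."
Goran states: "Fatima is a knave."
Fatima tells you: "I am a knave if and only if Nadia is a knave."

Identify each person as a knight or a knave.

Tariq: knight, Nadia: knight, Goran: knight, Fatima: knave

Consider Tariq. Suppose Tariq is a knave.
Then no assignment of the remaining roles makes every statement match its speaker's type — contradiction.
So Tariq is a knight.
With that fixed, Nadia's statement is true, so Nadia is a knight.
Consider Goran. Suppose Goran is a knave.
Then no assignment of the remaining roles makes every statement match its speaker's type — contradiction.
So Goran is a knight.
Consider Fatima. Suppose Fatima is a knight.
Then Tariq's statement comes out false, contradicting Tariq being a knight.
So Fatima is a knave.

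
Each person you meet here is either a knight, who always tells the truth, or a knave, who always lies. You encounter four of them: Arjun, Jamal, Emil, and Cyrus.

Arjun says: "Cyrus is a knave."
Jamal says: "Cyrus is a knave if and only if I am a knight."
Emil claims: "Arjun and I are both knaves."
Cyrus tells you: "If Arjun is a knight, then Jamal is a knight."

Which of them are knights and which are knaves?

Arjun: knight, Jamal: knave, Emil: knave, Cyrus: knave

Consider Arjun. Suppose Arjun is a knave.
Then whichever role Emil has, Emil's statement has the wrong truth value — contradiction.
So Arjun is a knight.
With that fixed, Emil's statement is false, so Emil is a knave.
Consider Jamal. Suppose Jamal is a knight.
Then no assignment of the remaining roles makes every statement match its speaker's type — contradiction.
So Jamal is a knave.
With that fixed, Cyrus's statement is false, so Cyrus is a knave.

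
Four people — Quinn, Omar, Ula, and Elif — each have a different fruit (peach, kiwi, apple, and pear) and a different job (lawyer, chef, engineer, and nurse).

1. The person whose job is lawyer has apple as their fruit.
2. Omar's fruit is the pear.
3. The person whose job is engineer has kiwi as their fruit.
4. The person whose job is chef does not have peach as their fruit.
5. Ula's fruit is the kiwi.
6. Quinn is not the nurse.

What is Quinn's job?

lawyer

With clues 1–4, chef is impossible for Quinn's job.
With clues 1–5, engineer is impossible for Quinn's job.
With clues 1–6, nurse is impossible for Quinn's job.
That leaves lawyer.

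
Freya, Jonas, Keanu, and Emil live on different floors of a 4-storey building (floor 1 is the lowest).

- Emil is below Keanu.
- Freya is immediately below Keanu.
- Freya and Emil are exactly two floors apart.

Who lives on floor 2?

Jonas

With clues 1–2, Keanu is ruled out for floor 2.
With clues 1–3, Emil and Freya are ruled out for floor 2.
So floor 2 is Jonas.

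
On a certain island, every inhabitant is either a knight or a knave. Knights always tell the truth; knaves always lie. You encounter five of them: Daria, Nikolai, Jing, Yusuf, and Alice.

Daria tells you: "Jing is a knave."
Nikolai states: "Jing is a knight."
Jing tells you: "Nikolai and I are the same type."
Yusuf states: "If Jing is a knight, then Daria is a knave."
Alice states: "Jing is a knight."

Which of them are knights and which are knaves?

Consider Daria. Suppose Daria is a knight.
Then no assignment of the remaining roles makes every statement match its speaker's type — contradiction.
So Daria is a knave.
With that fixed, Yusuf's statement is true, so Yusuf is a knight.
Consider Nikolai. Suppose Nikolai is a knave.
Then whichever role Jing has, Jing's statement has the wrong truth value — contradiction.
So Nikolai is a knight.
Consider Jing. Suppose Jing is a knave.
Then Daria's statement comes out true, contradicting Daria being a knave.
So Jing is a knight.
With that fixed, Alice's statement is true, so Alice is a knight.

Daria: knave, Nikolai: knight, Jing: knight, Yusuf: knight, Alice: knight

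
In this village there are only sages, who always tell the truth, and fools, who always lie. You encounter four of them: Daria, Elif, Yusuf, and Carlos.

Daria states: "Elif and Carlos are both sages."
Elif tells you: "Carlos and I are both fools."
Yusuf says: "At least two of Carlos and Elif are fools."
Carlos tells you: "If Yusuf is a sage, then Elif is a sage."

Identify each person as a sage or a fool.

Consider Daria. Suppose Daria is a sage.
Then no assignment of the remaining roles makes every statement match its speaker's type — contradiction.
So Daria is a fool.
Consider Elif. Suppose Elif is a sage.
Then Elif's own statement would have to be true, but it can't be — contradiction.
So Elif is a fool.
Consider Yusuf. Suppose Yusuf is a sage.
Then no assignment of the remaining roles makes every statement match its speaker's type — contradiction.
So Yusuf is a fool.
With that fixed, Carlos's statement is true, so Carlos is a sage.

Daria: fool, Elif: fool, Yusuf: fool, Carlos: sage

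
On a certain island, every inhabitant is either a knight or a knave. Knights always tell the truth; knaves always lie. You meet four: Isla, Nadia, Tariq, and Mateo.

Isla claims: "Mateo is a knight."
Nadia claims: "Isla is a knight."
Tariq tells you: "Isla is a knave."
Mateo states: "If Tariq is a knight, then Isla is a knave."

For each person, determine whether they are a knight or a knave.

Isla: knight, Nadia: knight, Tariq: knave, Mateo: knight

Consider Isla. Suppose Isla is a knave.
Then no assignment of the remaining roles makes every statement match its speaker's type — contradiction.
So Isla is a knight.
With that fixed, Nadia's statement is true, so Nadia is a knight.
With that fixed, Tariq's statement is false, so Tariq is a knave.
With that fixed, Mateo's statement is true, so Mateo is a knight.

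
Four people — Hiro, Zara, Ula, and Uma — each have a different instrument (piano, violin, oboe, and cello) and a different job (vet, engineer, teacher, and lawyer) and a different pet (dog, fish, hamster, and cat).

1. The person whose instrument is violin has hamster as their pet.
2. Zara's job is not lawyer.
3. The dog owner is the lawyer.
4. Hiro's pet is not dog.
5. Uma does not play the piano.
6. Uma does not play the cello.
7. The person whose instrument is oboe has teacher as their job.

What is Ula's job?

lawyer

With clues 1–7, engineer, teacher, and vet are impossible for Ula's job.
That leaves lawyer.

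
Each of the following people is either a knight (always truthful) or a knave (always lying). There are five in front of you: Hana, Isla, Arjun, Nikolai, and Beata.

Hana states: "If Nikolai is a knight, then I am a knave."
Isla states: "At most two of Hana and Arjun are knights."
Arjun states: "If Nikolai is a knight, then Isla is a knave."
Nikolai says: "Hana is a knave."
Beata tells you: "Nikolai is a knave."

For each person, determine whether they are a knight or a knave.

Regardless of anyone's role, Isla's statement is true, so Isla is a knight.
Consider Hana. Suppose Hana is a knave.
Then Hana's own statement would have to be false, but it can't be — contradiction.
So Hana is a knight.
With that fixed, Nikolai's statement is false, so Nikolai is a knave.
With that fixed, Beata's statement is true, so Beata is a knight.
With that fixed, Arjun's statement is true, so Arjun is a knight.

Hana: knight, Isla: knight, Arjun: knight, Nikolai: knave, Beata: knight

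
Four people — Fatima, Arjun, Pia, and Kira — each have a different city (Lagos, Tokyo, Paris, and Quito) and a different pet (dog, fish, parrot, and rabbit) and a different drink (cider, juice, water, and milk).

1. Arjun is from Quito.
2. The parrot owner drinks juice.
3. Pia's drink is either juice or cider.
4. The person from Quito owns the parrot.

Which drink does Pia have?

With clues 1–3, milk and water are impossible for Pia's drink.
With clues 1–4, juice is impossible for Pia's drink.
That leaves cider.

cider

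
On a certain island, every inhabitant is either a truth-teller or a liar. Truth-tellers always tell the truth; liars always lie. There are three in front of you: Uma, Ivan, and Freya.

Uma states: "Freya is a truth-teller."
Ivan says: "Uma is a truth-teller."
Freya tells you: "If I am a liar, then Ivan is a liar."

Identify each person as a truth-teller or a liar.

Consider Uma. Suppose Uma is a liar.
Then no assignment of the remaining roles makes every statement match its speaker's type — contradiction.
So Uma is a truth-teller.
With that fixed, Ivan's statement is true, so Ivan is a truth-teller.
Consider Freya. Suppose Freya is a liar.
Then Uma's statement comes out false, contradicting Uma being a truth-teller.
So Freya is a truth-teller.

Uma: truth-teller, Ivan: truth-teller, Freya: truth-teller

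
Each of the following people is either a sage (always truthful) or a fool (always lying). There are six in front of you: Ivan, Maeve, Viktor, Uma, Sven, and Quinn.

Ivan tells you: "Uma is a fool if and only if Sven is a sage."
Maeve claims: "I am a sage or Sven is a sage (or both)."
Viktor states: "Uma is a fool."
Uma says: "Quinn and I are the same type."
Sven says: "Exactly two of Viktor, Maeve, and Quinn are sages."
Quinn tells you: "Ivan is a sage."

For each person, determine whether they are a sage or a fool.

Consider Ivan. Suppose Ivan is a fool.
Then no assignment of the remaining roles makes every statement match its speaker's type — contradiction.
So Ivan is a sage.
With that fixed, Quinn's statement is true, so Quinn is a sage.
Consider Maeve. Suppose Maeve is a sage.
Then no assignment of the remaining roles makes every statement match its speaker's type — contradiction.
So Maeve is a fool.
Consider Viktor. Suppose Viktor is a sage.
Then no assignment of the remaining roles makes every statement match its speaker's type — contradiction.
So Viktor is a fool.
With that fixed, Sven's statement is false, so Sven is a fool.
Consider Uma. Suppose Uma is a fool.
Then Ivan's statement comes out false, contradicting Ivan being a sage.
So Uma is a sage.

Ivan: sage, Maeve: fool, Viktor: fool, Uma: sage, Sven: fool, Quinn: sage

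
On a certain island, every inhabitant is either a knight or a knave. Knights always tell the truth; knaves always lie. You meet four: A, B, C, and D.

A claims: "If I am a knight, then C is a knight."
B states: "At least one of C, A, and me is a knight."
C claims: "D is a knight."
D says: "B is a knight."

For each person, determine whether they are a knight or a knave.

A: knight, B: knight, C: knight, D: knight

Consider A. Suppose A is a knave.
Then A's own statement would have to be false, but it can't be — contradiction.
So A is a knight.
With that fixed, B's statement is true, so B is a knight.
With that fixed, D's statement is true, so D is a knight.
With that fixed, C's statement is true, so C is a knight.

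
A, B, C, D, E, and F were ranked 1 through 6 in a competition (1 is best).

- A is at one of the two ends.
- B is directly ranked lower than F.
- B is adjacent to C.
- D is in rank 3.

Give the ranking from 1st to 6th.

From clue 1: A is in {1,6}.
From clues 1–4: A → rank 1, E → rank 2, D → rank 3, F → rank 4, B → rank 5, C → rank 6.

A, E, D, F, B, C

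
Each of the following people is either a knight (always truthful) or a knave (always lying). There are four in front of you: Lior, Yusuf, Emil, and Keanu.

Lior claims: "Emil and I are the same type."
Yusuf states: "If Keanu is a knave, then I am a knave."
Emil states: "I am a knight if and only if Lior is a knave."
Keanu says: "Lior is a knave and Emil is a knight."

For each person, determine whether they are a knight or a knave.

Consider Lior. Suppose Lior is a knight.
Then whichever role Emil has, Emil's statement has the wrong truth value — contradiction.
So Lior is a knave.
Consider Yusuf. Suppose Yusuf is a knave.
Then Yusuf's own statement would have to be false, but it can't be — contradiction.
So Yusuf is a knight.
Consider Emil. Suppose Emil is a knave.
Then Lior's statement comes out true, contradicting Lior being a knave.
So Emil is a knight.
With that fixed, Keanu's statement is true, so Keanu is a knight.

Lior: knave, Yusuf: knight, Emil: knight, Keanu: knight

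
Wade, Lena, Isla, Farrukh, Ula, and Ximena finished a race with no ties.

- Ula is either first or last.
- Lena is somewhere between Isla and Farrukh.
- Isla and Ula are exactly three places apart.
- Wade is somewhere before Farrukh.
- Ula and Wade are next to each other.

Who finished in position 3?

Ximena

With clue 1, Ula is ruled out for place 3.
With clues 1–3, Farrukh is ruled out for place 3.
With clues 1–4, Lena is ruled out for place 3.
With clues 1–5, Isla and Wade are ruled out for place 3.
So place 3 is Ximena.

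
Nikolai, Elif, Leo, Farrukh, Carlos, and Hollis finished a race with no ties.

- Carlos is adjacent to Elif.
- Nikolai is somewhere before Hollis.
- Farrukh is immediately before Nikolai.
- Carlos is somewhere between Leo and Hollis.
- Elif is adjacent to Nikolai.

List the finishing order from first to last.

From clues 1–2: Nikolai is in {1,2,3,4,5}.
From clues 1–3: Nikolai is in {2,3,4,5}.
From clues 1–4: Hollis is in {3,6}.
From clues 1–5: Leo → place 1, Farrukh → place 2, Nikolai → place 3, Elif → place 4, Carlos → place 5, Hollis → place 6.

Leo, Farrukh, Nikolai, Elif, Carlos, Hollis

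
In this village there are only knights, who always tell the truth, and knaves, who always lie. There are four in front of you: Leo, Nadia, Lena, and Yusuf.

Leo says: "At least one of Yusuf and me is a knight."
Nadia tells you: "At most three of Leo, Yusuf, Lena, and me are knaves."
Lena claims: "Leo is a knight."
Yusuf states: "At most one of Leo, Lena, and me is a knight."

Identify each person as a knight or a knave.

Consider Leo. Suppose Leo is a knave.
Then no assignment of the remaining roles makes every statement match its speaker's type — contradiction.
So Leo is a knight.
With that fixed, Nadia's statement is true, so Nadia is a knight.
With that fixed, Lena's statement is true, so Lena is a knight.
With that fixed, Yusuf's statement is false, so Yusuf is a knave.

Leo: knight, Nadia: knight, Lena: knight, Yusuf: knave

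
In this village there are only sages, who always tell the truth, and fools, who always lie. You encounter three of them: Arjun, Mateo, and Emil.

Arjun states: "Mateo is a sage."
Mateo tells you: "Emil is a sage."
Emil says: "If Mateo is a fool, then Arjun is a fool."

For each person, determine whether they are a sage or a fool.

Consider Arjun. Suppose Arjun is a fool.
Then no assignment of the remaining roles makes every statement match its speaker's type — contradiction.
So Arjun is a sage.
Consider Mateo. Suppose Mateo is a fool.
Then Arjun's statement comes out false, contradicting Arjun being a sage.
So Mateo is a sage.
With that fixed, Emil's statement is true, so Emil is a sage.

Arjun: sage, Mateo: sage, Emil: sage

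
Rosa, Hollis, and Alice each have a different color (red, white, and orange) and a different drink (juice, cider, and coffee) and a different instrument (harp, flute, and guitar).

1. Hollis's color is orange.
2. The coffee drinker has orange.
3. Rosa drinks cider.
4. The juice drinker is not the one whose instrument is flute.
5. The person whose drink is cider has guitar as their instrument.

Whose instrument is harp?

Alice

With clues 1–5, Hollis and Rosa are impossible for the one with instrument harp.
That leaves Alice.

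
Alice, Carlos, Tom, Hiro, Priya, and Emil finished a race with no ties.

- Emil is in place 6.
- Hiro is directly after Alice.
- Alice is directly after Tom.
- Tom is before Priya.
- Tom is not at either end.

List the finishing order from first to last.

Carlos, Tom, Alice, Hiro, Priya, Emil

From clue 1: Emil → place 6.
From clues 1–2: Alice is in {1,2,3,4}.
From clues 1–3: Alice is in {2,3,4}.
From clues 1–4: Alice is in {2,3}.
From clues 1–5: Carlos → place 1, Tom → place 2, Alice → place 3, Hiro → place 4, Priya → place 5.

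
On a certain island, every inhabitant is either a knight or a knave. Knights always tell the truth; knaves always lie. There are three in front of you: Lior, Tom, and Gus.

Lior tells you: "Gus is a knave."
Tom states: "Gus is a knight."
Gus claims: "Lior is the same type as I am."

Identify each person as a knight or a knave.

Consider Lior. Suppose Lior is a knave.
Then whichever role Gus has, Gus's statement has the wrong truth value — contradiction.
So Lior is a knight.
Consider Tom. Suppose Tom is a knight.
Then no assignment of the remaining roles makes every statement match its speaker's type — contradiction.
So Tom is a knave.
Consider Gus. Suppose Gus is a knight.
Then Lior's statement comes out false, contradicting Lior being a knight.
So Gus is a knave.

Lior: knight, Tom: knave, Gus: knave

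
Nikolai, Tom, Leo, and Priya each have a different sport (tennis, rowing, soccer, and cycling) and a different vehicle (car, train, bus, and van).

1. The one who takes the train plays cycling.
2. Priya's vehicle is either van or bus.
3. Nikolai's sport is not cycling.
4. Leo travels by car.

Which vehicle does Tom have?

With clues 1–4, bus, car, and van are impossible for Tom's vehicle.
That leaves train.

train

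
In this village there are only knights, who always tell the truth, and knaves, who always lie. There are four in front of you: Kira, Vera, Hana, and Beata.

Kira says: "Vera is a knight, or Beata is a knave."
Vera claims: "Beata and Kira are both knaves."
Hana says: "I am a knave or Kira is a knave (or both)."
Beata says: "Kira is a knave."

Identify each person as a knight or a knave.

Consider Kira. Suppose Kira is a knight.
Then whichever role Hana has, Hana's statement has the wrong truth value — contradiction.
So Kira is a knave.
With that fixed, Hana's statement is true, so Hana is a knight.
With that fixed, Beata's statement is true, so Beata is a knight.
With that fixed, Vera's statement is false, so Vera is a knave.

Kira: knave, Vera: knave, Hana: knight, Beata: knight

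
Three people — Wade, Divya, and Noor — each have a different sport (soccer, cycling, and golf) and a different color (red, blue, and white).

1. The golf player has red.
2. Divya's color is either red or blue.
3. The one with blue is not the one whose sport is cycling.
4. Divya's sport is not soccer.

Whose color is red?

With clues 1–4, Noor and Wade are impossible for the one with color red.
That leaves Divya.

Divya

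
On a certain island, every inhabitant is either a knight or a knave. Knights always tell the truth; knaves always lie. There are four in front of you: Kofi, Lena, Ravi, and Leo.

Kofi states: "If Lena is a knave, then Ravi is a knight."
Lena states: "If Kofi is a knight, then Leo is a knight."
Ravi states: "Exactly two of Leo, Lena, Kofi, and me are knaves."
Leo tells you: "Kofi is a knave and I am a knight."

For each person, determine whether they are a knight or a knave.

Consider Kofi. Suppose Kofi is a knave.
Then no assignment of the remaining roles makes every statement match its speaker's type — contradiction.
So Kofi is a knight.
With that fixed, Leo's statement is false, so Leo is a knave.
With that fixed, Lena's statement is false, so Lena is a knave.
Consider Ravi. Suppose Ravi is a knave.
Then Kofi's statement comes out false, contradicting Kofi being a knight.
So Ravi is a knight.

Kofi: knight, Lena: knave, Ravi: knight, Leo: knave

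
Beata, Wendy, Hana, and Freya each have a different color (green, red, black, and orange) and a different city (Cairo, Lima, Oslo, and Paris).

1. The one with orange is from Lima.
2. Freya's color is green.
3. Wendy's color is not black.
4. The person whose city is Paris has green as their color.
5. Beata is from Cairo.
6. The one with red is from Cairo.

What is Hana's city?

With clues 1–4, Paris is impossible for Hana's city.
With clues 1–5, Cairo is impossible for Hana's city.
With clues 1–6, Lima is impossible for Hana's city.
That leaves Oslo.

Oslo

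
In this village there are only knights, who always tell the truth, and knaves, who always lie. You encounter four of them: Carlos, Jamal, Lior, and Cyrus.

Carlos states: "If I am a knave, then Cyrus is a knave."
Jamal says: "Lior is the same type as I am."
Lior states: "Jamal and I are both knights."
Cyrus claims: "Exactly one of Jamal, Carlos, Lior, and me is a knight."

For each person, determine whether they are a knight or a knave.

Carlos: knight, Jamal: knight, Lior: knight, Cyrus: knave

Consider Carlos. Suppose Carlos is a knave.
Then no assignment of the remaining roles makes every statement match its speaker's type — contradiction.
So Carlos is a knight.
Consider Jamal. Suppose Jamal is a knave.
Then no assignment of the remaining roles makes every statement match its speaker's type — contradiction.
So Jamal is a knight.
With that fixed, Cyrus's statement is false, so Cyrus is a knave.
Consider Lior. Suppose Lior is a knave.
Then Jamal's statement comes out false, contradicting Jamal being a knight.
So Lior is a knight.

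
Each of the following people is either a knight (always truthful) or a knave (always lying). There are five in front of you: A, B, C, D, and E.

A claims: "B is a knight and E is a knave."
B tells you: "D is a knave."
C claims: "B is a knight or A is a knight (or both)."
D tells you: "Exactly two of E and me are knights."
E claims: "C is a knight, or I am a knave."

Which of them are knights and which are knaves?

A: knave, B: knight, C: knight, D: knave, E: knight

Consider A. Suppose A is a knight.
Then no assignment of the remaining roles makes every statement match its speaker's type — contradiction.
So A is a knave.
Consider B. Suppose B is a knave.
Then no assignment of the remaining roles makes every statement match its speaker's type — contradiction.
So B is a knight.
With that fixed, C's statement is true, so C is a knight.
With that fixed, E's statement is true, so E is a knight.
Consider D. Suppose D is a knight.
Then B's statement comes out false, contradicting B being a knight.
So D is a knave.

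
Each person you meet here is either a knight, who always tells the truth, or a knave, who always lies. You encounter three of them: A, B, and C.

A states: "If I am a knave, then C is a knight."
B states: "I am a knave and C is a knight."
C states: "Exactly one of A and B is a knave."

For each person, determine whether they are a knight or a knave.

A: knave, B: knave, C: knave

Consider A. Suppose A is a knight.
Then no assignment of the remaining roles makes every statement match its speaker's type — contradiction.
So A is a knave.
Consider B. Suppose B is a knight.
Then B's own statement would have to be true, but it can't be — contradiction.
So B is a knave.
With that fixed, C's statement is false, so C is a knave.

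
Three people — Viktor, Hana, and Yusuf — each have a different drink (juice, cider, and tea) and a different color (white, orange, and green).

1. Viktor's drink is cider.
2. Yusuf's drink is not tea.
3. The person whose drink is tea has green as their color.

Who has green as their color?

With clues 1–3, Viktor and Yusuf are impossible for the one with color green.
That leaves Hana.

Hana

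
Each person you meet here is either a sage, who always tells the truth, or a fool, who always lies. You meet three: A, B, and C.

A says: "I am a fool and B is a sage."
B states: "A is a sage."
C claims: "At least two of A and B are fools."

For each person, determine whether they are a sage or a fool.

Consider A. Suppose A is a sage.
Then A's own statement would have to be true, but it can't be — contradiction.
So A is a fool.
With that fixed, B's statement is false, so B is a fool.
With that fixed, C's statement is true, so C is a sage.

A: fool, B: fool, C: sage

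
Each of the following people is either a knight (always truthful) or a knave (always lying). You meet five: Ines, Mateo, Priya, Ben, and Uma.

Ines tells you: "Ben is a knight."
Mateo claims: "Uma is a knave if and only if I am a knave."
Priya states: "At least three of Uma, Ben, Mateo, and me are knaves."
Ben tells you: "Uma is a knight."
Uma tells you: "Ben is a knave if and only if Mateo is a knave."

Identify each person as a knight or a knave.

Consider Ines. Suppose Ines is a knave.
Then no assignment of the remaining roles makes every statement match its speaker's type — contradiction.
So Ines is a knight.
Consider Mateo. Suppose Mateo is a knave.
Then no assignment of the remaining roles makes every statement match its speaker's type — contradiction.
So Mateo is a knight.
Consider Priya. Suppose Priya is a knight.
Then Priya's own statement would have to be true, but it can't be — contradiction.
So Priya is a knave.
Consider Ben. Suppose Ben is a knave.
Then Ines's statement comes out false, contradicting Ines being a knight.
So Ben is a knight.
With that fixed, Uma's statement is true, so Uma is a knight.

Ines: knight, Mateo: knight, Priya: knave, Ben: knight, Uma: knight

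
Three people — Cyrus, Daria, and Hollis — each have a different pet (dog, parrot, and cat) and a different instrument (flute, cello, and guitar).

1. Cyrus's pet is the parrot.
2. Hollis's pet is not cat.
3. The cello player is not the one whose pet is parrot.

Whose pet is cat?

Daria

Clue 1 rules out Cyrus for the one with pet cat.
With clues 1–2, Hollis is impossible for the one with pet cat.
That leaves Daria.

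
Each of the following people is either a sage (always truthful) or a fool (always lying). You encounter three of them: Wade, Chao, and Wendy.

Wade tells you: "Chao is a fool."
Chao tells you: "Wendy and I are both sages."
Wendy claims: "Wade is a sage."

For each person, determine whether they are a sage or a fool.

Wade: sage, Chao: fool, Wendy: sage

Consider Wade. Suppose Wade is a fool.
Then no assignment of the remaining roles makes every statement match its speaker's type — contradiction.
So Wade is a sage.
With that fixed, Wendy's statement is true, so Wendy is a sage.
Consider Chao. Suppose Chao is a sage.
Then Wade's statement comes out false, contradicting Wade being a sage.
So Chao is a fool.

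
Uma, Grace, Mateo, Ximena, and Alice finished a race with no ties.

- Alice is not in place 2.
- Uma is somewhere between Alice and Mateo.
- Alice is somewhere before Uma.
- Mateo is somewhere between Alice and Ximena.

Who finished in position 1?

With clues 1–2, Uma is ruled out for place 1.
With clues 1–3, Mateo is ruled out for place 1.
With clues 1–4, Grace and Ximena are ruled out for place 1.
So place 1 is Alice.

Alice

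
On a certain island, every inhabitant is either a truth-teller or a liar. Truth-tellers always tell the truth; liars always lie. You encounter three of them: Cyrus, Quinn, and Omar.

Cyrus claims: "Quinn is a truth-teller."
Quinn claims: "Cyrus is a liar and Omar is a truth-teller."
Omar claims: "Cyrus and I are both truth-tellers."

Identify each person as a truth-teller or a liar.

Consider Cyrus. Suppose Cyrus is a truth-teller.
Then no assignment of the remaining roles makes every statement match its speaker's type — contradiction.
So Cyrus is a liar.
With that fixed, Omar's statement is false, so Omar is a liar.
With that fixed, Quinn's statement is false, so Quinn is a liar.

Cyrus: liar, Quinn: liar, Omar: liar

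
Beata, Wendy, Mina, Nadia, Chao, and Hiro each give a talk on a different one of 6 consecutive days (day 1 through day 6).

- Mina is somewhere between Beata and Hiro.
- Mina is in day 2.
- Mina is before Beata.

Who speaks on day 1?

Hiro

With clue 1, Mina is ruled out for day 1.
With clues 1–2, Chao, Nadia, and Wendy are ruled out for day 1.
With clues 1–3, Beata is ruled out for day 1.
So day 1 is Hiro.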